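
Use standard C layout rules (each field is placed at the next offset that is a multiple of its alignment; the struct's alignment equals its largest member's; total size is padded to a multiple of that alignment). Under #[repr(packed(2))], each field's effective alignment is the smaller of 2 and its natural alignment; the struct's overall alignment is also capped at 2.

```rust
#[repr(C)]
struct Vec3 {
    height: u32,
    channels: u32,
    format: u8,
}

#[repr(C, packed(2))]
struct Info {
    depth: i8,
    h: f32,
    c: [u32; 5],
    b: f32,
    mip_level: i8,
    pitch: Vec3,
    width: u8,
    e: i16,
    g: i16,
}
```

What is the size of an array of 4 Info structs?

200

Vec3: 0..4  height  (4B, 4-aligned); 4..8  channels  (4B, 4-aligned); 8..9  format  (1B, 1-aligned); 9..12  -- tail padding (3B); sizeof = 12, alignof = 4
0..1  depth  (1B, 1-aligned)
1..2  -- padding (1B)
2..6  h  (4B, 2-aligned)
6..26  c  (20B, 2-aligned)
26..30  b  (4B, 2-aligned)
30..31  mip_level  (1B, 1-aligned)
31..32  -- padding (1B)
32..44  pitch  (12B, 2-aligned)
44..45  width  (1B, 1-aligned)
45..46  -- padding (1B)
46..48  e  (2B, 2-aligned)
48..50  g  (2B, 2-aligned)
sizeof = 50, alignof = 2
array of 4: 4 × 50 = 200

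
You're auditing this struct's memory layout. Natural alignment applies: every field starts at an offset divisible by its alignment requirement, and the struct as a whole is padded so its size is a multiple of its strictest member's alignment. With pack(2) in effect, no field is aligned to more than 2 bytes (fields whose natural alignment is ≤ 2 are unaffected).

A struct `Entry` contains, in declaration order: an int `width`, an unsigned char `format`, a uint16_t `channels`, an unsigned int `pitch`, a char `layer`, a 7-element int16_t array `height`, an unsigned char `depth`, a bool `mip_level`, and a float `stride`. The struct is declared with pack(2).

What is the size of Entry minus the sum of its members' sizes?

2

@0: width [4B, align 2] → 4
@4: format [1B, align 1] → 5
+1 pad (align 2)
@6: channels [2B, align 2] → 8
@8: pitch [4B, align 2] → 12
@12: layer [1B, align 1] → 13
+1 pad (align 2)
@14: height [14B, align 2] → 28
@28: depth [1B, align 1] → 29
@29: mip_level [1B, align 1] → 30
@30: stride [4B, align 2] → 34
size 34, align 2
data bytes 32, size 34 → padding 2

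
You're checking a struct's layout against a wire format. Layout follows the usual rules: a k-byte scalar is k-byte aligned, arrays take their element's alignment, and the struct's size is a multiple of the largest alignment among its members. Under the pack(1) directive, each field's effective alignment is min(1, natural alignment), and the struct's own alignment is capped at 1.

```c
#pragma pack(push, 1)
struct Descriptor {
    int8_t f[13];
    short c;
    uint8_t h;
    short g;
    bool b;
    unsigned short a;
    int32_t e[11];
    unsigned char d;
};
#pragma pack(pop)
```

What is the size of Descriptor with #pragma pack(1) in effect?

66

@0: f [13B, align 1] → 13
@13: c [2B, align 1] → 15
@15: h [1B, align 1] → 16
@16: g [2B, align 1] → 18
@18: b [1B, align 1] → 19
@19: a [2B, align 1] → 21
@21: e [44B, align 1] → 65
@65: d [1B, align 1] → 66
size 66, align 1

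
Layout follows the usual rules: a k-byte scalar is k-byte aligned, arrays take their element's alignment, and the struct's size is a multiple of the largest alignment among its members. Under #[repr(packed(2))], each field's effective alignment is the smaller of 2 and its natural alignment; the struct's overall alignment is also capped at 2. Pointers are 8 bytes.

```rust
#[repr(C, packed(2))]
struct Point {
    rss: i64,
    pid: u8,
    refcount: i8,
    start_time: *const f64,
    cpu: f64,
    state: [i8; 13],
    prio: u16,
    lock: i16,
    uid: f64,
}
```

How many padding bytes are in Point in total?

1

0..8  rss  (8B, 2-aligned)
8..9  pid  (1B, 1-aligned)
9..10  refcount  (1B, 1-aligned)
10..18  start_time  (8B, 2-aligned)
18..26  cpu  (8B, 2-aligned)
26..39  state  (13B, 1-aligned)
39..40  -- padding (1B)
40..42  prio  (2B, 2-aligned)
42..44  lock  (2B, 2-aligned)
44..52  uid  (8B, 2-aligned)
sizeof = 52, alignof = 2
data bytes 51, size 52 → padding 1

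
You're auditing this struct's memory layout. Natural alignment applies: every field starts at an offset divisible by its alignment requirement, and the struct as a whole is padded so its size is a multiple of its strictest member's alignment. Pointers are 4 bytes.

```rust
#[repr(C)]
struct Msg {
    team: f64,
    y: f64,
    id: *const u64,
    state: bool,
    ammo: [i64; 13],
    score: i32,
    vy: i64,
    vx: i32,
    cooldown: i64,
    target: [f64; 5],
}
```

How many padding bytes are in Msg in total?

@0: team [8B, align 8] → 8
@8: y [8B, align 8] → 16
@16: id [4B, align 4] → 20
@20: state [1B, align 1] → 21
+3 pad (align 8)
@24: ammo [104B, align 8] → 128
@128: score [4B, align 4] → 132
+4 pad (align 8)
@136: vy [8B, align 8] → 144
@144: vx [4B, align 4] → 148
+4 pad (align 8)
@152: cooldown [8B, align 8] → 160
@160: target [40B, align 8] → 200
size 200, align 8
data bytes 189, size 200 → padding 11

11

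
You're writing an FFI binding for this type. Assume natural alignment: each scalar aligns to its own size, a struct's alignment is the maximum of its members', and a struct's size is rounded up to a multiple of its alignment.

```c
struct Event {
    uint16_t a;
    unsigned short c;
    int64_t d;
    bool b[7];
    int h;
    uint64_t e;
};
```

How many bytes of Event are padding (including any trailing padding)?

9

a at 0 (size 2, align 2) → ends 2
c at 2 (size 2, align 2) → ends 4
pad 4 to align 8 for d
d at 8 (size 8, align 8) → ends 16
b at 16 (size 7, align 1) → ends 23
pad 1 to align 4 for h
h at 24 (size 4, align 4) → ends 28
pad 4 to align 8 for e
e at 32 (size 8, align 8) → ends 40
total 40 bytes, alignment 8
data bytes 31, size 40 → padding 9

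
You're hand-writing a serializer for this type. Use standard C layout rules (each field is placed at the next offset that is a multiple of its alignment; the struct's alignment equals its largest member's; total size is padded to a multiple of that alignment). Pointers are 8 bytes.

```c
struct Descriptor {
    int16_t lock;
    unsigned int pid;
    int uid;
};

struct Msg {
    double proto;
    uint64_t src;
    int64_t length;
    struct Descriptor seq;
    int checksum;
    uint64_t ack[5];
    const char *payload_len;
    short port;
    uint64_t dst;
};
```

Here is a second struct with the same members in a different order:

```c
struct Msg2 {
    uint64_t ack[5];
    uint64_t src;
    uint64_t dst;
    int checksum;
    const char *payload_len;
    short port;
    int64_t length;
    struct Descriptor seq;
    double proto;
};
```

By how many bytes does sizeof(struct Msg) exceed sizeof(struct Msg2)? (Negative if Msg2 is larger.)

Descriptor: lock at 0 (size 2, align 2) → ends 2; pad 2 to align 4 for pid; pid at 4 (size 4, align 4) → ends 8; uid at 8 (size 4, align 4) → ends 12; total 12 bytes, alignment 4
proto at 0 (size 8, align 8) → ends 8
src at 8 (size 8, align 8) → ends 16
length at 16 (size 8, align 8) → ends 24
seq at 24 (size 12, align 4) → ends 36
checksum at 36 (size 4, align 4) → ends 40
ack at 40 (size 40, align 8) → ends 80
payload_len at 80 (size 8, align 8) → ends 88
port at 88 (size 2, align 2) → ends 90
pad 6 to align 8 for dst
dst at 96 (size 8, align 8) → ends 104
total 104 bytes, alignment 8
— Msg2 —
ack at 0 (size 40, align 8) → ends 40
src at 40 (size 8, align 8) → ends 48
dst at 48 (size 8, align 8) → ends 56
checksum at 56 (size 4, align 4) → ends 60
pad 4 to align 8 for payload_len
payload_len at 64 (size 8, align 8) → ends 72
port at 72 (size 2, align 2) → ends 74
pad 6 to align 8 for length
length at 80 (size 8, align 8) → ends 88
seq at 88 (size 12, align 4) → ends 100
pad 4 to align 8 for proto
proto at 104 (size 8, align 8) → ends 112
total 112 bytes, alignment 8
104 − 112 = -8

-8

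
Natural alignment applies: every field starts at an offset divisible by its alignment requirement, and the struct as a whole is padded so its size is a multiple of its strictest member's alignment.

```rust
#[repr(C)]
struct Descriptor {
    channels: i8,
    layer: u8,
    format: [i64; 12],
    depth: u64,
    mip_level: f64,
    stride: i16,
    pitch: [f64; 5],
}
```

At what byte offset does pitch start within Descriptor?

128

channels at 0 (size 1, align 1) → ends 1
layer at 1 (size 1, align 1) → ends 2
pad 6 to align 8 for format
format at 8 (size 96, align 8) → ends 104
depth at 104 (size 8, align 8) → ends 112
mip_level at 112 (size 8, align 8) → ends 120
stride at 120 (size 2, align 2) → ends 122
pad 6 to align 8 for pitch
pitch at 128 (size 40, align 8) → ends 168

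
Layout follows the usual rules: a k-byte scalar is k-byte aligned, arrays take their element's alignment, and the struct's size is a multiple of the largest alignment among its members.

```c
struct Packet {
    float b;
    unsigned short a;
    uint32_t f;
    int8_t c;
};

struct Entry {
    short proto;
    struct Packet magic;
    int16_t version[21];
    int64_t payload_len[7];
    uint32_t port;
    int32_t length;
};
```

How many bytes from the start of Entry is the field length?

124

Packet: b at 0 (size 4, align 4) → ends 4; a at 4 (size 2, align 2) → ends 6; pad 2 to align 4 for f; f at 8 (size 4, align 4) → ends 12; c at 12 (size 1, align 1) → ends 13; tail pad 3 to reach multiple of 4; total 16 bytes, alignment 4
proto at 0 (size 2, align 2) → ends 2
pad 2 to align 4 for magic
magic at 4 (size 16, align 4) → ends 20
version at 20 (size 42, align 2) → ends 62
pad 2 to align 8 for payload_len
payload_len at 64 (size 56, align 8) → ends 120
port at 120 (size 4, align 4) → ends 124
length at 124 (size 4, align 4) → ends 128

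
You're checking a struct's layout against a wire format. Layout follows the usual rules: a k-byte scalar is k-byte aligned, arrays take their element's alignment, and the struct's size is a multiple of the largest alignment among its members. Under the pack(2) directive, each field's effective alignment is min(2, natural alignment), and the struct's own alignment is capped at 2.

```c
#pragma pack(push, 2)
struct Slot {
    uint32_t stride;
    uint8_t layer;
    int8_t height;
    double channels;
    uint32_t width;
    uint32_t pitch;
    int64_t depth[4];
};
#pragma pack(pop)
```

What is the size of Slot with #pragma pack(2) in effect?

54

@0: stride [4B, align 2] → 4
@4: layer [1B, align 1] → 5
@5: height [1B, align 1] → 6
@6: channels [8B, align 2] → 14
@14: width [4B, align 2] → 18
@18: pitch [4B, align 2] → 22
@22: depth [32B, align 2] → 54
size 54, align 2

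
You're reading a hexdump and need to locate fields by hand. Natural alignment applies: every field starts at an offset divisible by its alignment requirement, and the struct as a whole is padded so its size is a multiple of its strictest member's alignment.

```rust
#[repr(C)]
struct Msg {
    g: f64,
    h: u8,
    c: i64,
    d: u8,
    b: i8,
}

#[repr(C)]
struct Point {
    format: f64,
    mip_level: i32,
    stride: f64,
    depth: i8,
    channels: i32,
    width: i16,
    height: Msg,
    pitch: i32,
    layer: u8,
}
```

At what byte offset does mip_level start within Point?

8

Msg: g at 0 (size 8, align 8) → ends 8; h at 8 (size 1, align 1) → ends 9; pad 7 to align 8 for c; c at 16 (size 8, align 8) → ends 24; d at 24 (size 1, align 1) → ends 25; b at 25 (size 1, align 1) → ends 26; tail pad 6 to reach multiple of 8; total 32 bytes, alignment 8
format at 0 (size 8, align 8) → ends 8
mip_level at 8 (size 4, align 4) → ends 12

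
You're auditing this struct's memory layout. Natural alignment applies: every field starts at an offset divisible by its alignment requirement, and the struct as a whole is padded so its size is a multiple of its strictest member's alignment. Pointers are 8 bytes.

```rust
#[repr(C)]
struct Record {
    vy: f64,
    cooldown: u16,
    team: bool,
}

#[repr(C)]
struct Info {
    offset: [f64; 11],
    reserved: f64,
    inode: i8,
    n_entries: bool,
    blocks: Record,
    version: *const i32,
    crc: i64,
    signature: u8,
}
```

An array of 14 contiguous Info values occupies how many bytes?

2016

Record: vy at 0 (size 8, align 8) → ends 8; cooldown at 8 (size 2, align 2) → ends 10; team at 10 (size 1, align 1) → ends 11; tail pad 5 to reach multiple of 8; total 16 bytes, alignment 8
offset at 0 (size 88, align 8) → ends 88
reserved at 88 (size 8, align 8) → ends 96
inode at 96 (size 1, align 1) → ends 97
n_entries at 97 (size 1, align 1) → ends 98
pad 6 to align 8 for blocks
blocks at 104 (size 16, align 8) → ends 120
version at 120 (size 8, align 8) → ends 128
crc at 128 (size 8, align 8) → ends 136
signature at 136 (size 1, align 1) → ends 137
tail pad 7 to reach multiple of 8
total 144 bytes, alignment 8
array of 14: 14 × 144 = 2016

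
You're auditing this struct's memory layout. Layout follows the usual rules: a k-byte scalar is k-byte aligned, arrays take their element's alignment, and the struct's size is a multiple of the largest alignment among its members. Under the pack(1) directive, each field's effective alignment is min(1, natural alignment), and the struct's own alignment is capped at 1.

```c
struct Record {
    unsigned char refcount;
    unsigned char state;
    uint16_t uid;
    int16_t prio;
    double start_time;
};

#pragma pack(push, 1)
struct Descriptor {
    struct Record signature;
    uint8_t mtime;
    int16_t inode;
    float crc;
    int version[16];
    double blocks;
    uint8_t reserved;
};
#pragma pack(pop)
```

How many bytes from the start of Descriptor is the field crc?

19

Record: refcount at 0 (size 1, align 1) → ends 1; state at 1 (size 1, align 1) → ends 2; uid at 2 (size 2, align 2) → ends 4; prio at 4 (size 2, align 2) → ends 6; pad 2 to align 8 for start_time; start_time at 8 (size 8, align 8) → ends 16; total 16 bytes, alignment 8
signature at 0 (size 16, align 1) → ends 16
mtime at 16 (size 1, align 1) → ends 17
inode at 17 (size 2, align 1) → ends 19
crc at 19 (size 4, align 1) → ends 23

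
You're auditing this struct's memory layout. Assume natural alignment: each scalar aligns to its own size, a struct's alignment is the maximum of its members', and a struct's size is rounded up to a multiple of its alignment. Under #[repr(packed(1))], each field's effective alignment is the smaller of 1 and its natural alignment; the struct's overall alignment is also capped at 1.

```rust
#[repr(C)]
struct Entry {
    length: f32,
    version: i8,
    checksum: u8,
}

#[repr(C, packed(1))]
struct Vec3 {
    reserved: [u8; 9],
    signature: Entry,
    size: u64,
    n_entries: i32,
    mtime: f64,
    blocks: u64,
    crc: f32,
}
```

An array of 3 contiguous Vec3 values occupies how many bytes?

Entry: 0..4  length  (4B, 4-aligned); 4..5  version  (1B, 1-aligned); 5..6  checksum  (1B, 1-aligned); 6..8  -- tail padding (2B); sizeof = 8, alignof = 4
0..9  reserved  (9B, 1-aligned)
9..17  signature  (8B, 1-aligned)
17..25  size  (8B, 1-aligned)
25..29  n_entries  (4B, 1-aligned)
29..37  mtime  (8B, 1-aligned)
37..45  blocks  (8B, 1-aligned)
45..49  crc  (4B, 1-aligned)
sizeof = 49, alignof = 1
array of 3: 3 × 49 = 147

147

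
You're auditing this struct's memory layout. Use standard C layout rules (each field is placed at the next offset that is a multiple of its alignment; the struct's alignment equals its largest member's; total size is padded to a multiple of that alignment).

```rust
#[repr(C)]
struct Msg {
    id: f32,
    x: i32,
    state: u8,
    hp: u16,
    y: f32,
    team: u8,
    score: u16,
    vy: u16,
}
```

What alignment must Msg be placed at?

member alignments: id=4, x=4, state=1, hp=2, y=4, team=1, score=2, vy=2
max = 4

4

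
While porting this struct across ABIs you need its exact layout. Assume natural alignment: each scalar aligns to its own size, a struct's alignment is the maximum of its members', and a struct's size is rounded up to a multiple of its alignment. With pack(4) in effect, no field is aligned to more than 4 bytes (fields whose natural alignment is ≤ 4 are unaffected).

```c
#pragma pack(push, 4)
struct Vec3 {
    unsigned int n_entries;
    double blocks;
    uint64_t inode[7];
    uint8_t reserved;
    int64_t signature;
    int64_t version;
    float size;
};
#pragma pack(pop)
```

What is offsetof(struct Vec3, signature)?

72

@0: n_entries [4B, align 4] → 4
@4: blocks [8B, align 4] → 12
@12: inode [56B, align 4] → 68
@68: reserved [1B, align 1] → 69
+3 pad (align 4)
@72: signature [8B, align 4] → 80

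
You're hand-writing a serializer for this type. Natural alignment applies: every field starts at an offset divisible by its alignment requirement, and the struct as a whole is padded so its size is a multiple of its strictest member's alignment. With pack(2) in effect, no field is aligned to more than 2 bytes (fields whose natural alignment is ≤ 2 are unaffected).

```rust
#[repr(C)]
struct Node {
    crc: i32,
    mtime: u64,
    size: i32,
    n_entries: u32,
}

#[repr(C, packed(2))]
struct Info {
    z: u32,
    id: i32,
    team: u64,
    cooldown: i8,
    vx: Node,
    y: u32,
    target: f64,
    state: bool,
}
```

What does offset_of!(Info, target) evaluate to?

46

Node: @0: crc [4B, align 4] → 4; +4 pad (align 8); @8: mtime [8B, align 8] → 16; @16: size [4B, align 4] → 20; @20: n_entries [4B, align 4] → 24; size 24, align 8
@0: z [4B, align 2] → 4
@4: id [4B, align 2] → 8
@8: team [8B, align 2] → 16
@16: cooldown [1B, align 1] → 17
+1 pad (align 2)
@18: vx [24B, align 2] → 42
@42: y [4B, align 2] → 46
@46: target [8B, align 2] → 54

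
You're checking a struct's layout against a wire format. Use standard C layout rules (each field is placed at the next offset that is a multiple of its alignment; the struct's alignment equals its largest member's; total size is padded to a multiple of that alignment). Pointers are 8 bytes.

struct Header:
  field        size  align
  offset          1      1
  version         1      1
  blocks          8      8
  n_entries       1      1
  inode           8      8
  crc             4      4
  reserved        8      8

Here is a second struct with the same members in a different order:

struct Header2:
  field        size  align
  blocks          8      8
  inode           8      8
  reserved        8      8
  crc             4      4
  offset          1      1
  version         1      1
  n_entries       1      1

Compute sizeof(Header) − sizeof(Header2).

16

@0: offset [1B, align 1] → 1
@1: version [1B, align 1] → 2
+6 pad (align 8)
@8: blocks [8B, align 8] → 16
@16: n_entries [1B, align 1] → 17
+7 pad (align 8)
@24: inode [8B, align 8] → 32
@32: crc [4B, align 4] → 36
+4 pad (align 8)
@40: reserved [8B, align 8] → 48
size 48, align 8
— Header2 —
@0: blocks [8B, align 8] → 8
@8: inode [8B, align 8] → 16
@16: reserved [8B, align 8] → 24
@24: crc [4B, align 4] → 28
@28: offset [1B, align 1] → 29
@29: version [1B, align 1] → 30
@30: n_entries [1B, align 1] → 31
+1 tail pad (align 8)
size 32, align 8
48 − 32 = 16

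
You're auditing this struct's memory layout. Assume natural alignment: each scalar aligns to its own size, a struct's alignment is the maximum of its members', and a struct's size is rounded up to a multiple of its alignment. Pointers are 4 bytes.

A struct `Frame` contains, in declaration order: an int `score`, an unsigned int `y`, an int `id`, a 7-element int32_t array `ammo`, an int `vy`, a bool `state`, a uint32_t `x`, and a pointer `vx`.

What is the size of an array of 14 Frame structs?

@0: score [4B, align 4] → 4
@4: y [4B, align 4] → 8
@8: id [4B, align 4] → 12
@12: ammo [28B, align 4] → 40
@40: vy [4B, align 4] → 44
@44: state [1B, align 1] → 45
+3 pad (align 4)
@48: x [4B, align 4] → 52
@52: vx [4B, align 4] → 56
size 56, align 4
array of 14: 14 × 56 = 784

784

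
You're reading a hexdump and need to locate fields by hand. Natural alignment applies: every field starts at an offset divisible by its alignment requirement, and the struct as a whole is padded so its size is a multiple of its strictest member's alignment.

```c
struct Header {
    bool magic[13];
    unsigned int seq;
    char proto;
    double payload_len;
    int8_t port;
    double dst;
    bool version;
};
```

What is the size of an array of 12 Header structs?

672

magic at 0 (size 13, align 1) → ends 13
pad 3 to align 4 for seq
seq at 16 (size 4, align 4) → ends 20
proto at 20 (size 1, align 1) → ends 21
pad 3 to align 8 for payload_len
payload_len at 24 (size 8, align 8) → ends 32
port at 32 (size 1, align 1) → ends 33
pad 7 to align 8 for dst
dst at 40 (size 8, align 8) → ends 48
version at 48 (size 1, align 1) → ends 49
tail pad 7 to reach multiple of 8
total 56 bytes, alignment 8
array of 12: 12 × 56 = 672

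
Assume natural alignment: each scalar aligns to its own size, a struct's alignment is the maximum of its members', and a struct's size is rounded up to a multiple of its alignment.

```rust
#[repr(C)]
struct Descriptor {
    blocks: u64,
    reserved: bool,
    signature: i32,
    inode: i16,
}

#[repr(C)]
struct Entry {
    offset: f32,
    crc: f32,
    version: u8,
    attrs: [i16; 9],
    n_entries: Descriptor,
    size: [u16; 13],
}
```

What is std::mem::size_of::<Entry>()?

Descriptor: @0: blocks [8B, align 8] → 8; @8: reserved [1B, align 1] → 9; +3 pad (align 4); @12: signature [4B, align 4] → 16; @16: inode [2B, align 2] → 18; +6 tail pad (align 8); size 24, align 8
@0: offset [4B, align 4] → 4
@4: crc [4B, align 4] → 8
@8: version [1B, align 1] → 9
+1 pad (align 2)
@10: attrs [18B, align 2] → 28
+4 pad (align 8)
@32: n_entries [24B, align 8] → 56
@56: size [26B, align 2] → 82
+6 tail pad (align 8)
size 88, align 8

88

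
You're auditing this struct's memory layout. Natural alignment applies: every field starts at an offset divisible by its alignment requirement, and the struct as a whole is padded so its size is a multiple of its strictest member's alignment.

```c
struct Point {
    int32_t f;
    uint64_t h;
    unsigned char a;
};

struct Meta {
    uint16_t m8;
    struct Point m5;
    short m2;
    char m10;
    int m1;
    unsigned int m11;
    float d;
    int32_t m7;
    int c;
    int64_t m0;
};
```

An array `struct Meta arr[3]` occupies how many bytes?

192

Point: @0: f [4B, align 4] → 4; +4 pad (align 8); @8: h [8B, align 8] → 16; @16: a [1B, align 1] → 17; +7 tail pad (align 8); size 24, align 8
@0: m8 [2B, align 2] → 2
+6 pad (align 8)
@8: m5 [24B, align 8] → 32
@32: m2 [2B, align 2] → 34
@34: m10 [1B, align 1] → 35
+1 pad (align 4)
@36: m1 [4B, align 4] → 40
@40: m11 [4B, align 4] → 44
@44: d [4B, align 4] → 48
@48: m7 [4B, align 4] → 52
@52: c [4B, align 4] → 56
@56: m0 [8B, align 8] → 64
size 64, align 8
array of 3: 3 × 64 = 192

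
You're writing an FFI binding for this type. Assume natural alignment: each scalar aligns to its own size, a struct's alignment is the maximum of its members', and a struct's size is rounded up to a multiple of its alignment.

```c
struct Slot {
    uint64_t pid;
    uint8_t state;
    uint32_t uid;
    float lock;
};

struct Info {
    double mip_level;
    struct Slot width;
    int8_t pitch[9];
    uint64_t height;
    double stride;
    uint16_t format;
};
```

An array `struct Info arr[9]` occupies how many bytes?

Slot: @0: pid [8B, align 8] → 8; @8: state [1B, align 1] → 9; +3 pad (align 4); @12: uid [4B, align 4] → 16; @16: lock [4B, align 4] → 20; +4 tail pad (align 8); size 24, align 8
@0: mip_level [8B, align 8] → 8
@8: width [24B, align 8] → 32
@32: pitch [9B, align 1] → 41
+7 pad (align 8)
@48: height [8B, align 8] → 56
@56: stride [8B, align 8] → 64
@64: format [2B, align 2] → 66
+6 tail pad (align 8)
size 72, align 8
array of 9: 9 × 72 = 648

648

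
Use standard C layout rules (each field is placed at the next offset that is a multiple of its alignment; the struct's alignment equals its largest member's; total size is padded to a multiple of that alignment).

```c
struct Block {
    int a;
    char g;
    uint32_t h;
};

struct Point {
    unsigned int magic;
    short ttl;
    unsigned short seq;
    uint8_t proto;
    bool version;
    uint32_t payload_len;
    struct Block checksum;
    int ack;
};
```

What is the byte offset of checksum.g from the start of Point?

20

Block: @0: a [4B, align 4] → 4; @4: g [1B, align 1] → 5; +3 pad (align 4); @8: h [4B, align 4] → 12; size 12, align 4
@0: magic [4B, align 4] → 4
@4: ttl [2B, align 2] → 6
@6: seq [2B, align 2] → 8
@8: proto [1B, align 1] → 9
@9: version [1B, align 1] → 10
+2 pad (align 4)
@12: payload_len [4B, align 4] → 16
@16: checksum [12B, align 4] → 28
within Block: g at 4
16 + 4 = 20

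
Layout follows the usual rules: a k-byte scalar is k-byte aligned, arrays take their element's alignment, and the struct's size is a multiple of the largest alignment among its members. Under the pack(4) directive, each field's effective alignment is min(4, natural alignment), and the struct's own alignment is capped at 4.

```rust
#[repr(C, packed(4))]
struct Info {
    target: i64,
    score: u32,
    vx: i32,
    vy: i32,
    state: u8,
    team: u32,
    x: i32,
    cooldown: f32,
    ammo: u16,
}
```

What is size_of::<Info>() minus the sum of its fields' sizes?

@0: target [8B, align 4] → 8
@8: score [4B, align 4] → 12
@12: vx [4B, align 4] → 16
@16: vy [4B, align 4] → 20
@20: state [1B, align 1] → 21
+3 pad (align 4)
@24: team [4B, align 4] → 28
@28: x [4B, align 4] → 32
@32: cooldown [4B, align 4] → 36
@36: ammo [2B, align 2] → 38
+2 tail pad (align 4)
size 40, align 4
data bytes 35, size 40 → padding 5

5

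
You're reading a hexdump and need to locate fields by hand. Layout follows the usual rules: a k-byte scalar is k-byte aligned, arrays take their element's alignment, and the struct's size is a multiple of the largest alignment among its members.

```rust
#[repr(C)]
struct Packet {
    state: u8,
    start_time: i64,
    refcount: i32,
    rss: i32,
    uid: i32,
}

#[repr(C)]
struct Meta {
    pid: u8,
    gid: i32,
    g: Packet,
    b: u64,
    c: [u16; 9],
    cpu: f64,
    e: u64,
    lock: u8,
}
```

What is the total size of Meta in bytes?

96

Packet: 0..1  state  (1B, 1-aligned); 1..8  -- padding (7B); 8..16  start_time  (8B, 8-aligned); 16..20  refcount  (4B, 4-aligned); 20..24  rss  (4B, 4-aligned); 24..28  uid  (4B, 4-aligned); 28..32  -- tail padding (4B); sizeof = 32, alignof = 8
0..1  pid  (1B, 1-aligned)
1..4  -- padding (3B)
4..8  gid  (4B, 4-aligned)
8..40  g  (32B, 8-aligned)
40..48  b  (8B, 8-aligned)
48..66  c  (18B, 2-aligned)
66..72  -- padding (6B)
72..80  cpu  (8B, 8-aligned)
80..88  e  (8B, 8-aligned)
88..89  lock  (1B, 1-aligned)
89..96  -- tail padding (7B)
sizeof = 96, alignof = 8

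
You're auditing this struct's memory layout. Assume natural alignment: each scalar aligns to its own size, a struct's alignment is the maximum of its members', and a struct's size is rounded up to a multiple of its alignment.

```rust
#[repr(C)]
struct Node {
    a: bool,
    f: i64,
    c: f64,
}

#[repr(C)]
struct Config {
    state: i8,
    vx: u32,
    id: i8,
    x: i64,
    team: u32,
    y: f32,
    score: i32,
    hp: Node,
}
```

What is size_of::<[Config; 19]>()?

Node: 0..1  a  (1B, 1-aligned); 1..8  -- padding (7B); 8..16  f  (8B, 8-aligned); 16..24  c  (8B, 8-aligned); sizeof = 24, alignof = 8
0..1  state  (1B, 1-aligned)
1..4  -- padding (3B)
4..8  vx  (4B, 4-aligned)
8..9  id  (1B, 1-aligned)
9..16  -- padding (7B)
16..24  x  (8B, 8-aligned)
24..28  team  (4B, 4-aligned)
28..32  y  (4B, 4-aligned)
32..36  score  (4B, 4-aligned)
36..40  -- padding (4B)
40..64  hp  (24B, 8-aligned)
sizeof = 64, alignof = 8
array of 19: 19 × 64 = 1216

1216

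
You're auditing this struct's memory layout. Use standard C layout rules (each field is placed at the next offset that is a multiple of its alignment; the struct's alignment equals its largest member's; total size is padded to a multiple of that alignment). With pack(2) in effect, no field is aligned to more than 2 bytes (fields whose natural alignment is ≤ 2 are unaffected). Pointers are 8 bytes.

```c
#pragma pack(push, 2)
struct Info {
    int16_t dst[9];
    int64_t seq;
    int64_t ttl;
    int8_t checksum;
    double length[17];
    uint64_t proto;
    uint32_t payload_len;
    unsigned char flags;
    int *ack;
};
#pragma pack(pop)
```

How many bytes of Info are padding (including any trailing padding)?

2

0..18  dst  (18B, 2-aligned)
18..26  seq  (8B, 2-aligned)
26..34  ttl  (8B, 2-aligned)
34..35  checksum  (1B, 1-aligned)
35..36  -- padding (1B)
36..172  length  (136B, 2-aligned)
172..180  proto  (8B, 2-aligned)
180..184  payload_len  (4B, 2-aligned)
184..185  flags  (1B, 1-aligned)
185..186  -- padding (1B)
186..194  ack  (8B, 2-aligned)
sizeof = 194, alignof = 2
data bytes 192, size 194 → padding 2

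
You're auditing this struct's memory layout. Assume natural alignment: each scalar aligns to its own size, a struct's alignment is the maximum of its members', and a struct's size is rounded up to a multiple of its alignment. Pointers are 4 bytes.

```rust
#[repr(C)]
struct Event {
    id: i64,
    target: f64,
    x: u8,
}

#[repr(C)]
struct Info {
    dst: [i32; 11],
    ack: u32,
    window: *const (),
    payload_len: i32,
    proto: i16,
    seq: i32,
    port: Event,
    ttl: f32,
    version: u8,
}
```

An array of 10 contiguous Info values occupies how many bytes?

960

Event: 0..8  id  (8B, 8-aligned); 8..16  target  (8B, 8-aligned); 16..17  x  (1B, 1-aligned); 17..24  -- tail padding (7B); sizeof = 24, alignof = 8
0..44  dst  (44B, 4-aligned)
44..48  ack  (4B, 4-aligned)
48..52  window  (4B, 4-aligned)
52..56  payload_len  (4B, 4-aligned)
56..58  proto  (2B, 2-aligned)
58..60  -- padding (2B)
60..64  seq  (4B, 4-aligned)
64..88  port  (24B, 8-aligned)
88..92  ttl  (4B, 4-aligned)
92..93  version  (1B, 1-aligned)
93..96  -- tail padding (3B)
sizeof = 96, alignof = 8
array of 10: 10 × 96 = 960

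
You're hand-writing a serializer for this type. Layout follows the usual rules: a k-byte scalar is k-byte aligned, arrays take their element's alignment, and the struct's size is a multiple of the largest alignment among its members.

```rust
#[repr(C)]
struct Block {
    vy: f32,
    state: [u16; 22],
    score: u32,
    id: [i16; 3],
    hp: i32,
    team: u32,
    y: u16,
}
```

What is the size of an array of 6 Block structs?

432

vy at 0 (size 4, align 4) → ends 4
state at 4 (size 44, align 2) → ends 48
score at 48 (size 4, align 4) → ends 52
id at 52 (size 6, align 2) → ends 58
pad 2 to align 4 for hp
hp at 60 (size 4, align 4) → ends 64
team at 64 (size 4, align 4) → ends 68
y at 68 (size 2, align 2) → ends 70
tail pad 2 to reach multiple of 4
total 72 bytes, alignment 4
array of 6: 6 × 72 = 432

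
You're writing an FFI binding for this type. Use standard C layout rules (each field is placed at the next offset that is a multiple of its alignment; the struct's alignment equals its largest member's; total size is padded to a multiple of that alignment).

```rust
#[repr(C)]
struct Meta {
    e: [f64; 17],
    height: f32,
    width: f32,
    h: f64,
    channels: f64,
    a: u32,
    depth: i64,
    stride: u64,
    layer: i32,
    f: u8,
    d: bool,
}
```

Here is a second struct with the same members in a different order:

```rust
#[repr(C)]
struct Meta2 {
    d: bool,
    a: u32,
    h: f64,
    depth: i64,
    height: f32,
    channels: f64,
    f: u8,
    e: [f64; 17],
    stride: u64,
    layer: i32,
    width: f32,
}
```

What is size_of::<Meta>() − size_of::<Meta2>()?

-8

0..136  e  (136B, 8-aligned)
136..140  height  (4B, 4-aligned)
140..144  width  (4B, 4-aligned)
144..152  h  (8B, 8-aligned)
152..160  channels  (8B, 8-aligned)
160..164  a  (4B, 4-aligned)
164..168  -- padding (4B)
168..176  depth  (8B, 8-aligned)
176..184  stride  (8B, 8-aligned)
184..188  layer  (4B, 4-aligned)
188..189  f  (1B, 1-aligned)
189..190  d  (1B, 1-aligned)
190..192  -- tail padding (2B)
sizeof = 192, alignof = 8
— Meta2 —
0..1  d  (1B, 1-aligned)
1..4  -- padding (3B)
4..8  a  (4B, 4-aligned)
8..16  h  (8B, 8-aligned)
16..24  depth  (8B, 8-aligned)
24..28  height  (4B, 4-aligned)
28..32  -- padding (4B)
32..40  channels  (8B, 8-aligned)
40..41  f  (1B, 1-aligned)
41..48  -- padding (7B)
48..184  e  (136B, 8-aligned)
184..192  stride  (8B, 8-aligned)
192..196  layer  (4B, 4-aligned)
196..200  width  (4B, 4-aligned)
sizeof = 200, alignof = 8
192 − 200 = -8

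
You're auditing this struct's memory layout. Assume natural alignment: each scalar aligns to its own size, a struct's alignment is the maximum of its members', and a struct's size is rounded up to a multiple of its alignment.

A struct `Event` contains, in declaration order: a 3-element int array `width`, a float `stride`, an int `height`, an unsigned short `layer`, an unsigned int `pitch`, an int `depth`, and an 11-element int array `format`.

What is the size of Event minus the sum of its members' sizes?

@0: width [12B, align 4] → 12
@12: stride [4B, align 4] → 16
@16: height [4B, align 4] → 20
@20: layer [2B, align 2] → 22
+2 pad (align 4)
@24: pitch [4B, align 4] → 28
@28: depth [4B, align 4] → 32
@32: format [44B, align 4] → 76
size 76, align 4
data bytes 74, size 76 → padding 2

2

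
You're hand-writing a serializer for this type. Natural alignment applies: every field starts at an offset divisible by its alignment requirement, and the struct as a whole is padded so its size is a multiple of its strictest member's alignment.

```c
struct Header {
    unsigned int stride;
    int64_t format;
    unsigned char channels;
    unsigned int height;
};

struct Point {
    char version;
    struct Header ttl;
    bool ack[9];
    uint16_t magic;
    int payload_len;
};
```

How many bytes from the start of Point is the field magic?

Header: @0: stride [4B, align 4] → 4; +4 pad (align 8); @8: format [8B, align 8] → 16; @16: channels [1B, align 1] → 17; +3 pad (align 4); @20: height [4B, align 4] → 24; size 24, align 8
@0: version [1B, align 1] → 1
+7 pad (align 8)
@8: ttl [24B, align 8] → 32
@32: ack [9B, align 1] → 41
+1 pad (align 2)
@42: magic [2B, align 2] → 44

42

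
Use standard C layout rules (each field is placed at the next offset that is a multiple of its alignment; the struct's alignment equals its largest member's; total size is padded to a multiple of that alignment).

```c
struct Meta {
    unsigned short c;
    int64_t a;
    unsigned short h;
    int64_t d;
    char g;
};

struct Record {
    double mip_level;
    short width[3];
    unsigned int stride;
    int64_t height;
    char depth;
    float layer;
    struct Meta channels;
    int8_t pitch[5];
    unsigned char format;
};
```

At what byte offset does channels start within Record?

40

Meta: 0..2  c  (2B, 2-aligned); 2..8  -- padding (6B); 8..16  a  (8B, 8-aligned); 16..18  h  (2B, 2-aligned); 18..24  -- padding (6B); 24..32  d  (8B, 8-aligned); 32..33  g  (1B, 1-aligned); 33..40  -- tail padding (7B); sizeof = 40, alignof = 8
0..8  mip_level  (8B, 8-aligned)
8..14  width  (6B, 2-aligned)
14..16  -- padding (2B)
16..20  stride  (4B, 4-aligned)
20..24  -- padding (4B)
24..32  height  (8B, 8-aligned)
32..33  depth  (1B, 1-aligned)
33..36  -- padding (3B)
36..40  layer  (4B, 4-aligned)
40..80  channels  (40B, 8-aligned)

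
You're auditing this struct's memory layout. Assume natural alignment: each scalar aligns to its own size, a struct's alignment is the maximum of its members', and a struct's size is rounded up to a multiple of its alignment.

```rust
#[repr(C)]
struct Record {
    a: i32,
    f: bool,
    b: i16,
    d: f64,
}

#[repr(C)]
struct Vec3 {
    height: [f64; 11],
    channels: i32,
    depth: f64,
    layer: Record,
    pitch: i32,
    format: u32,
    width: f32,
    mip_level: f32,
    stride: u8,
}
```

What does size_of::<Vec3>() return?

Record: 0..4  a  (4B, 4-aligned); 4..5  f  (1B, 1-aligned); 5..6  -- padding (1B); 6..8  b  (2B, 2-aligned); 8..16  d  (8B, 8-aligned); sizeof = 16, alignof = 8
0..88  height  (88B, 8-aligned)
88..92  channels  (4B, 4-aligned)
92..96  -- padding (4B)
96..104  depth  (8B, 8-aligned)
104..120  layer  (16B, 8-aligned)
120..124  pitch  (4B, 4-aligned)
124..128  format  (4B, 4-aligned)
128..132  width  (4B, 4-aligned)
132..136  mip_level  (4B, 4-aligned)
136..137  stride  (1B, 1-aligned)
137..144  -- tail padding (7B)
sizeof = 144, alignof = 8

144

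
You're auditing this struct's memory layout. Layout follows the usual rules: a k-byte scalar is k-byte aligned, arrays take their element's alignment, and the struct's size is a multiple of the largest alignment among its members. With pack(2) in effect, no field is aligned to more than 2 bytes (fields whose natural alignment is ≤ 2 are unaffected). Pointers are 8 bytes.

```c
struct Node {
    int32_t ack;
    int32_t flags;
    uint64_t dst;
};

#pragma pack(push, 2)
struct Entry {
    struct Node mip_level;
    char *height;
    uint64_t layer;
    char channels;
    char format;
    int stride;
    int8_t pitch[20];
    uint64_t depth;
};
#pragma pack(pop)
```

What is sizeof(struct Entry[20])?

1320

Node: ack at 0 (size 4, align 4) → ends 4; flags at 4 (size 4, align 4) → ends 8; dst at 8 (size 8, align 8) → ends 16; total 16 bytes, alignment 8
mip_level at 0 (size 16, align 2) → ends 16
height at 16 (size 8, align 2) → ends 24
layer at 24 (size 8, align 2) → ends 32
channels at 32 (size 1, align 1) → ends 33
format at 33 (size 1, align 1) → ends 34
stride at 34 (size 4, align 2) → ends 38
pitch at 38 (size 20, align 1) → ends 58
depth at 58 (size 8, align 2) → ends 66
total 66 bytes, alignment 2
array of 20: 20 × 66 = 1320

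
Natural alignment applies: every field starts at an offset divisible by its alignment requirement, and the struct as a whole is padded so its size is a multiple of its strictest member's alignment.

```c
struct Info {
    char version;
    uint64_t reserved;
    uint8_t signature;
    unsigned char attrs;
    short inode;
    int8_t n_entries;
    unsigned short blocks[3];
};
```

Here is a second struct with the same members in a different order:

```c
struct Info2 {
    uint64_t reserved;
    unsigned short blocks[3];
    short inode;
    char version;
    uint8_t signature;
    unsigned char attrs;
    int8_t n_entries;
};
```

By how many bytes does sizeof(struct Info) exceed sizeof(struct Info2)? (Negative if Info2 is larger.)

version at 0 (size 1, align 1) → ends 1
pad 7 to align 8 for reserved
reserved at 8 (size 8, align 8) → ends 16
signature at 16 (size 1, align 1) → ends 17
attrs at 17 (size 1, align 1) → ends 18
inode at 18 (size 2, align 2) → ends 20
n_entries at 20 (size 1, align 1) → ends 21
pad 1 to align 2 for blocks
blocks at 22 (size 6, align 2) → ends 28
tail pad 4 to reach multiple of 8
total 32 bytes, alignment 8
— Info2 —
reserved at 0 (size 8, align 8) → ends 8
blocks at 8 (size 6, align 2) → ends 14
inode at 14 (size 2, align 2) → ends 16
version at 16 (size 1, align 1) → ends 17
signature at 17 (size 1, align 1) → ends 18
attrs at 18 (size 1, align 1) → ends 19
n_entries at 19 (size 1, align 1) → ends 20
tail pad 4 to reach multiple of 8
total 24 bytes, alignment 8
32 − 24 = 8

8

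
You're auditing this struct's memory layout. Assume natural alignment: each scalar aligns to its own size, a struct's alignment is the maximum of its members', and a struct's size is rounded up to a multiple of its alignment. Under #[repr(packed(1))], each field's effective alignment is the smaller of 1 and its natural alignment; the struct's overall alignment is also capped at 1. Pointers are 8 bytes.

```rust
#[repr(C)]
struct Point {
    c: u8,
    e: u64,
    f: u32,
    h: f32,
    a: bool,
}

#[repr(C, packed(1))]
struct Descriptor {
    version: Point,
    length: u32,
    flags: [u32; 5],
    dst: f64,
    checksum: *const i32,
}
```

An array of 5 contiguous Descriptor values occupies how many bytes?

Point: c at 0 (size 1, align 1) → ends 1; pad 7 to align 8 for e; e at 8 (size 8, align 8) → ends 16; f at 16 (size 4, align 4) → ends 20; h at 20 (size 4, align 4) → ends 24; a at 24 (size 1, align 1) → ends 25; tail pad 7 to reach multiple of 8; total 32 bytes, alignment 8
version at 0 (size 32, align 1) → ends 32
length at 32 (size 4, align 1) → ends 36
flags at 36 (size 20, align 1) → ends 56
dst at 56 (size 8, align 1) → ends 64
checksum at 64 (size 8, align 1) → ends 72
total 72 bytes, alignment 1
array of 5: 5 × 72 = 360

360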